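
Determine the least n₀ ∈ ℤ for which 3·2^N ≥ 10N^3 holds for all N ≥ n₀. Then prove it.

n₀ = 13

At N = 12: 12288 < 17280, so the inequality fails and n₀ ≥ 13. We prove 3·2^N ≥ 10N^3 for all N ≥ 13.
For the base case N = 13: 3·2^N = 24576 and 10N^3 = 21970, so 24576 ≥ 21970.
Inductive step: assume the claim holds for N = m, so 3·2^m ≥ 10m^3.
Then 3·2^(m + 1) = 2·(3·2^m) ≥ 2·(10m^3).
Also, for m ≥ 13 we have 2·(10m^3) ≥ 10(m+1)^3, since 2 ≥ (1 + 1/m)^3 for all m ≥ 13.
Combining, 3·2^(m + 1) ≥ 10(m+1)^3.
By induction, the statement is established for all N ≥ 13.
Hence the smallest such n₀ is 13.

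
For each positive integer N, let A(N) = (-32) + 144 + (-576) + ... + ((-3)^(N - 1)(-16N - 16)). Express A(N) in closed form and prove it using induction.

We claim A(N) = (-3)^N(4N + 5) - 5 for all N ≥ 1.
When N = 1: A(1) = -32, and the closed form gives -32. They agree.
Suppose the result is true for N = k, so A(k) = (-3)^k(4k + 5) - 5.
Then A(k+1) = A(k) + (16(-3)^k(-k - 2)) = ((-3)^k(4k + 5) - 5) + (16(-3)^k(-k - 2)).
Simplifying, A(k+1) = -12(-3)^k·k - 27(-3)^k - 5 = (-3)^(k+1)(4(k+1) + 5) - 5,
which is the closed form with N = k+1.
This completes the induction.

A(N) = (-3)^N(4N + 5) - 5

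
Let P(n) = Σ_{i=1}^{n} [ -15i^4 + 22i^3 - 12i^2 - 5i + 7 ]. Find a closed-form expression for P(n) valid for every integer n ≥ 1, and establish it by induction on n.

We claim P(n) = -n(3n^4 + 2n^3 - 2n^2 + 3n - 3) for all n ≥ 1.
Base step (n = 1): P(1) = -3, and the closed form gives -3. They agree.
Inductive step: suppose the statement holds for some i ≥ 1, so P(i) = i(-3i^4 - 2i^3 + 2i^2 - 3i + 3).
Then P(i+1) = P(i) + (-15i^4 - 38i^3 - 36i^2 - 23i - 3) = (i(-3i^4 - 2i^3 + 2i^2 - 3i + 3)) + (-15i^4 - 38i^3 - 36i^2 - 23i - 3).
Simplifying, P(i+1) = -(i + 1)(3i^4 + 14i^3 + 22i^2 + 17i + 3) = -(i+1)(3(i+1)^4 + 2(i+1)^3 - 2(i+1)^2 + 3(i+1) - 3),
which is the closed form with n = i+1.
By the principle of mathematical induction, the result holds for all n ≥ 1.

P(n) = -n(3n^4 + 2n^3 - 2n^2 + 3n - 3)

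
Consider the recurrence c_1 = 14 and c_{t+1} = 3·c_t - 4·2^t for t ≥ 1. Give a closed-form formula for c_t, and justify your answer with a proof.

Computing the first terms: c_1 = 14, c_2 = 34, c_3 = 86. This suggests c_t = 2^(t + 2) + 2·3^t.
Base step (t = 1): the formula gives 14 = 14 = c_1.
Suppose the result is true for t = i, so c_i = 2^(i + 2) + 2·3^i.
Then c_{i+1} = 3·c_i - 4·2^i = 3·(2^(i + 2) + 2·3^i) - 4·2^i = 2^(i + 3) + 2·3^(i + 1) = 2^((i+1) + 2) + 2·3^(i+1),
which is the claimed formula at t = i+1.
This completes the induction.

c_t = 2^(t + 2) + 2·3^t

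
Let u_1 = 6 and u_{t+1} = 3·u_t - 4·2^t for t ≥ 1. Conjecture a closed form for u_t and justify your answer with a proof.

u_t = 2^(t + 2) - 2·3^(t - 1)

Computing the first terms: u_1 = 6, u_2 = 10, u_3 = 14. This suggests u_t = 2^(t + 2) - 2·3^(t - 1).
Base step (t = 1): the formula gives 6 = 6 = u_1.
Inductive step: assume the claim holds for t = i, so u_i = 2^(i + 2) - 2·3^(i - 1).
Then u_{i+1} = 3·u_i - 4·2^i = 3·(2^(i + 2) - 2·3^(i - 1)) - 4·2^i = 2^(i + 3) - 2·3^i = 2^((i+1) + 2) - 2·3^((i+1) - 1),
which is the claimed formula at t = i+1.
Hence, by induction on t, the claim holds for every t ≥ 1.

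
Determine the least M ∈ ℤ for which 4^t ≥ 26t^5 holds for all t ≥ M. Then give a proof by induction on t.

At t = 10: 1048576 < 2600000, so the inequality fails and M ≥ 11. We prove 4^t ≥ 26t^5 for all t ≥ 11.
For the base case t = 11: 4^t = 4194304 and 26t^5 = 4187326, so 4194304 ≥ 4187326.
For the inductive step, assume it holds for an arbitrary p ≥ 11, so 4^p ≥ 26p^5.
Then 4^(p + 1) = 4·(4^p) ≥ 4·(26p^5).
Also, for p ≥ 11 we have 4·(26p^5) ≥ 26(p+1)^5, since 4 ≥ (1 + 1/p)^5 for all p ≥ 11.
Combining, 4^(p + 1) ≥ 26(p+1)^5.
By induction, the statement is established for all t ≥ 11.
Hence the smallest such M is 11.

M = 11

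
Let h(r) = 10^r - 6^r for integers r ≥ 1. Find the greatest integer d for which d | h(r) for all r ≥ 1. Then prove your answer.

d = 4

Computing the first values: h(1) = 4 and h(2) = 64; gcd(4, 64) = 4, so d ≤ 4.
We prove 4 | 10^r - 6^r for all r ≥ 1 by induction on r.
For the base case r = 1: h(1) = 4 = 4·(1), so 4 | h(1).
Inductive step: assume the claim holds for r = k, i.e. 4 | h(k). Then
10^{k+1} − 6^{k+1} = 10·10^k − 6·6^k = 10·(10^k − 6^k) + (4)·6^k. The first term is divisible by 4 by the inductive hypothesis, and the second term (4)·6^k is divisible by 4 since 4 | 4. Hence 4 | h(k+1).
Hence, by induction on r, the claim holds for every r ≥ 1.
Therefore the largest such d is 4.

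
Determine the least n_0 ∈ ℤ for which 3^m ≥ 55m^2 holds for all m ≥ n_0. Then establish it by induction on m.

n_0 = 8

At m = 7: 2187 < 2695, so the inequality fails and n_0 ≥ 8. We prove 3^m ≥ 55m^2 for all m ≥ 8.
Base case (m = 8): 3^m = 6561 and 55m^2 = 3520, so 6561 ≥ 3520.
Inductive step: suppose the statement holds for some j ≥ 8, so 3^j ≥ 55j^2.
Then 3^(j + 1) = 3·(3^j) ≥ 3·(55j^2).
Also, for j ≥ 8 we have 3·(55j^2) ≥ 55(j+1)^2, since 3 ≥ (1 + 1/j)^2 for all j ≥ 8.
Combining, 3^(j + 1) ≥ 55(j+1)^2.
By induction, the statement is established for all m ≥ 8.
Hence the smallest such n_0 is 8.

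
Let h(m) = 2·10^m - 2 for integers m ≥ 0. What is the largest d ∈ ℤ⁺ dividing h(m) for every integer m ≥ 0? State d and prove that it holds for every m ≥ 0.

d = 18

Computing the first values: h(0) = 0 and h(1) = 18; gcd(0, 18) = 18, so d ≤ 18.
We prove 18 | 2·10^m - 2 for all m ≥ 0 by induction on m.
Base step (m = 0): h(0) = 0 = 18·(0), so 18 | h(0).
For the inductive step, assume it holds for an arbitrary i ≥ 0, i.e. 18 | h(i). Then
h(i+1) = 2·10^(i+1) - 2 = 10·(2·10^i - 2) + 18 = 10·h(i) + 18. The first term is divisible by 18 by the inductive hypothesis, and 18 is divisible by 18. Hence 18 | h(i+1).
Hence, by induction on m, the claim holds for every m ≥ 0.
Therefore the largest such d is 18.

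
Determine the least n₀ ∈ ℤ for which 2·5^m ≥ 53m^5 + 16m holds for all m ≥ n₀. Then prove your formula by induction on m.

n₀ = 9

At m = 8: 781250 < 1736832, so the inequality fails and n₀ ≥ 9. We prove 2·5^m ≥ 53m^5 + 16m for all m ≥ 9.
Base case (m = 9): 2·5^m = 3906250 and 53m^5 + 16m = 3129741, so 3906250 ≥ 3129741.
Suppose the result is true for m = r, so 2·5^r ≥ 53r^5 + 16r.
Then 2·5^(r + 1) = 5·(2·5^r) ≥ 5·(53r^5 + 16r).
Also, for r ≥ 9 we have 5·(53r^5 + 16r) ≥ 53(r+1)^5 + 16(r+1), since 5·(53r^5 + 16r) − (53(r+1)^5 + 16(r+1)) = 212r^5 - 265r^4 - 530r^3 - 530r^2 - 201r - 69, which is nonnegative for all r ≥ 9.
Combining, 2·5^(r + 1) ≥ 53(r+1)^5 + 16(r+1).
By induction, the statement is established for all m ≥ 9.
Hence the smallest such n₀ is 9.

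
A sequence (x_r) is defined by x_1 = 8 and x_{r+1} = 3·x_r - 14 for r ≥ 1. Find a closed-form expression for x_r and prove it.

Computing the first terms: x_1 = 8, x_2 = 10, x_3 = 16. This suggests x_r = 3^(r - 1) + 7.
Base step (r = 1): the formula gives 8 = 8 = x_1.
For the inductive step, assume it holds for an arbitrary m ≥ 1, so x_m = 3^(m - 1) + 7.
Then x_{m+1} = 3·x_m - 14 = 3·(3^(m - 1) + 7) - 14 = 3^m + 7 = 3^((m+1) - 1) + 7,
which is the claimed formula at r = m+1.
By the principle of mathematical induction, the result holds for all r ≥ 1.

x_r = 3^(r - 1) + 7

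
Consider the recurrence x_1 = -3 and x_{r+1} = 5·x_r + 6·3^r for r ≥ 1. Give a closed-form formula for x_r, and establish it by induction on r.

Computing the first terms: x_1 = -3, x_2 = 3, x_3 = 69. This suggests x_r = -3^(r + 1) + 6·5^(r - 1).
Base step (r = 1): the formula gives -3 = -3 = x_1.
Inductive step: suppose the statement holds for some p ≥ 1, so x_p = -3^(p + 1) + 6·5^(p - 1).
Then x_{p+1} = 5·x_p + 6·3^p = 5·(-3^(p + 1) + 6·5^(p - 1)) + 6·3^p = -3^(p + 2) + 6·5^p = -3^((p+1) + 1) + 6·5^((p+1) - 1),
which is the claimed formula at r = p+1.
This completes the induction.

x_r = -3^(r + 1) + 6·5^(r - 1)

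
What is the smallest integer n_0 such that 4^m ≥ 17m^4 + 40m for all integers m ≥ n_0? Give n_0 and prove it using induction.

At m = 8: 65536 < 69952, so the inequality fails and n_0 ≥ 9. We prove 4^m ≥ 17m^4 + 40m for all m ≥ 9.
When m = 9: 4^m = 262144 and 17m^4 + 40m = 111897, so 262144 ≥ 111897.
Inductive step: suppose the statement holds for some j ≥ 9, so 4^j ≥ 17j^4 + 40j.
Then 4^(j + 1) = 4·(4^j) ≥ 4·(17j^4 + 40j).
Also, for j ≥ 9 we have 4·(17j^4 + 40j) ≥ 17(j+1)^4 + 40(j+1), since 4·(17j^4 + 40j) − (17(j+1)^4 + 40(j+1)) = 51j^4 - 68j^3 - 102j^2 + 52j - 57, which is nonnegative for all j ≥ 9.
Combining, 4^(j + 1) ≥ 17(j+1)^4 + 40(j+1).
This completes the induction.
Hence the smallest such n_0 is 9.

n_0 = 9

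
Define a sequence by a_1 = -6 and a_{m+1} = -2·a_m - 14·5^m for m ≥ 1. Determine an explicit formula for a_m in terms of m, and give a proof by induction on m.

Computing the first terms: a_1 = -6, a_2 = -58, a_3 = -234. This suggests a_m = (-2)^(m + 1) - 2·5^m.
For the base case m = 1: the formula gives -6 = -6 = a_1.
For the inductive step, assume it holds for an arbitrary j ≥ 1, so a_j = (-2)^(j + 1) - 2·5^j.
Then a_{j+1} = -2·a_j - 14·5^j = -2·((-2)^(j + 1) - 2·5^j) - 14·5^j = (-2)^(j + 2) - 2·5^(j + 1) = (-2)^((j+1) + 1) - 2·5^(j+1),
which is the claimed formula at m = j+1.
By induction, the statement is established for all m ≥ 1.

a_m = (-2)^(m + 1) - 2·5^m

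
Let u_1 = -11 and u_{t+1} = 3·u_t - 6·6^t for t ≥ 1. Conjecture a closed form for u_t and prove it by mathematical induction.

Computing the first terms: u_1 = -11, u_2 = -69, u_3 = -423. This suggests u_t = 3^(t - 1) - 2·6^t.
Base case (t = 1): the formula gives -11 = -11 = u_1.
Suppose the result is true for t = j, so u_j = 3^(j - 1) - 2·6^j.
Then u_{j+1} = 3·u_j - 6·6^j = 3·(3^(j - 1) - 2·6^j) - 6·6^j = 3^j - 2·6^(j + 1) = 3^((j+1) - 1) - 2·6^(j+1),
which is the claimed formula at t = j+1.
By induction, the statement is established for all t ≥ 1.

u_t = 3^(t - 1) - 2·6^t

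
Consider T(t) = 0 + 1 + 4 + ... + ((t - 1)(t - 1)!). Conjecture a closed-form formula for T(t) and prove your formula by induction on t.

We claim T(t) = t! - 1 for all t ≥ 1.
Base case (t = 1): T(1) = 0, and the closed form gives 0. They agree.
For the inductive step, assume it holds for an arbitrary i ≥ 1, so T(i) = i! - 1.
Then T(i+1) = T(i) + (i·i!) = (i! - 1) + (i·i!).
Simplifying, T(i+1) = (i+1)! - 1,
which is the closed form with t = i+1.
Hence, by induction on t, the claim holds for every t ≥ 1.

T(t) = t! - 1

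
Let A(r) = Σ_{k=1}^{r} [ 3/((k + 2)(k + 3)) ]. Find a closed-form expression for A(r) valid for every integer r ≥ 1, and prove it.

A(r) = r/(r + 3)

We claim A(r) = r/(r + 3) for all r ≥ 1.
For the base case r = 1: A(1) = 1/4, and the closed form gives 1/4. They agree.
Inductive step: suppose the statement holds for some k ≥ 1, so A(k) = k/(k + 3).
Then A(k+1) = A(k) + (3/((k + 3)(k + 4))) = (k/(k + 3)) + (3/((k + 3)(k + 4))).
Simplifying, A(k+1) = (k + 1)/(k + 4) = (k+1)/((k+1) + 3),
which is the closed form with r = k+1.
By induction, the statement is established for all r ≥ 1.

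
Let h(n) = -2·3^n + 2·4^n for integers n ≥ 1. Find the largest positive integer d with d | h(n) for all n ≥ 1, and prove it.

d = 2

Computing the first values: h(1) = 2 and h(2) = 14; gcd(2, 14) = 2, so d ≤ 2.
We prove 2 | -2·3^n + 2·4^n for all n ≥ 1 by induction on n.
Base case (n = 1): h(1) = 2 = 2·(1), so 2 | h(1).
Suppose the result is true for n = m, i.e. 2 | h(m). Then
h(m+1) − 4·h(m) = (-2·3^(m+1) + 2·4^(m+1)) − 4·(-2·3^m + 2·4^m) = (-2)·3^m·(3 − 4) = (2)·3^m. Since 2 | h(m) by the inductive hypothesis, 2 | 4·h(m); and 2 | 2 since 2 = 2·1. Therefore 2 | h(m+1).
By induction, the statement is established for all n ≥ 1.
Therefore the largest such d is 2.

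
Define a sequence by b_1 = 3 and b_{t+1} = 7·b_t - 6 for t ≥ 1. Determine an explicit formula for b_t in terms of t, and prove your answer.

b_t = 2·7^(t - 1) + 1

Computing the first terms: b_1 = 3, b_2 = 15, b_3 = 99. This suggests b_t = 2·7^(t - 1) + 1.
Base case (t = 1): the formula gives 3 = 3 = b_1.
Inductive step: assume the claim holds for t = p, so b_p = 2·7^(p - 1) + 1.
Then b_{p+1} = 7·b_p - 6 = 7·(2·7^(p - 1) + 1) - 6 = 2·7^p + 1 = 2·7^((p+1) - 1) + 1,
which is the claimed formula at t = p+1.
This completes the induction.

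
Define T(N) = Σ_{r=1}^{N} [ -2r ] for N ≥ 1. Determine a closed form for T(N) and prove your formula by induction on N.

We claim T(N) = -N(N + 1) for all N ≥ 1.
Base step (N = 1): T(1) = -2, and the closed form gives -2. They agree.
Inductive step: suppose the statement holds for some r ≥ 1, so T(r) = r(-r - 1).
Then T(r+1) = T(r) + (-2r - 2) = (r(-r - 1)) + (-2r - 2).
Simplifying, T(r+1) = -(r + 1)(r + 2) = -(r+1)((r+1) + 1),
which is the closed form with N = r+1.
By the principle of mathematical induction, the result holds for all N ≥ 1.

T(N) = -N(N + 1)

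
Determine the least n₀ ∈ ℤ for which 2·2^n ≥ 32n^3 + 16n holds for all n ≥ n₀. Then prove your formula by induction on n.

At n = 16: 131072 < 131328, so the inequality fails and n₀ ≥ 17. We prove 2·2^n ≥ 32n^3 + 16n for all n ≥ 17.
When n = 17: 2·2^n = 262144 and 32n^3 + 16n = 157488, so 262144 ≥ 157488.
For the inductive step, assume it holds for an arbitrary r ≥ 17, so 2·2^r ≥ 32r^3 + 16r.
Then 2·2^(r + 1) = 2·(2·2^r) ≥ 2·(32r^3 + 16r).
Also, for r ≥ 17 we have 2·(32r^3 + 16r) ≥ 32(r+1)^3 + 16(r+1), since 2·(32r^3 + 16r) − (32(r+1)^3 + 16(r+1)) = 32r^3 - 96r^2 - 80r - 48, which is nonnegative for all r ≥ 17.
Combining, 2·2^(r + 1) ≥ 32(r+1)^3 + 16(r+1).
By the principle of mathematical induction, the result holds for all n ≥ 17.
Hence the smallest such n₀ is 17.

n₀ = 17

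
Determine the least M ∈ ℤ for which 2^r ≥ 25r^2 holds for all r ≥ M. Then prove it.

At r = 11: 2048 < 3025, so the inequality fails and M ≥ 12. We prove 2^r ≥ 25r^2 for all r ≥ 12.
Base step (r = 12): 2^r = 4096 and 25r^2 = 3600, so 4096 ≥ 3600.
Inductive step: assume the claim holds for r = k, so 2^k ≥ 25k^2.
Then 2^(k + 1) = 2·(2^k) ≥ 2·(25k^2).
Also, for k ≥ 12 we have 2·(25k^2) ≥ 25(k+1)^2, since 2 ≥ (1 + 1/k)^2 for all k ≥ 12.
Combining, 2^(k + 1) ≥ 25(k+1)^2.
Hence, by induction on r, the claim holds for every r ≥ 12.
Hence the smallest such M is 12.

M = 12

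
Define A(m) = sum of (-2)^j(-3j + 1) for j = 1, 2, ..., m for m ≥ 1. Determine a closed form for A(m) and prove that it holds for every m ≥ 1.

A(m) = (-2)^(m + 1)m

We claim A(m) = (-2)^(m + 1)m for all m ≥ 1.
Base case (m = 1): A(1) = 4, and the closed form gives 4. They agree.
For the inductive step, assume it holds for an arbitrary j ≥ 1, so A(j) = (-2)^(j + 1)j.
Then A(j+1) = A(j) + (2(-2)^j(3j + 2)) = ((-2)^(j + 1)j) + (2(-2)^j(3j + 2)).
Simplifying, A(j+1) = (-2)^(j + 2)(j + 1) = (-2)^((j+1) + 1)(j+1),
which is the closed form with m = j+1.
Hence, by induction on m, the claim holds for every m ≥ 1.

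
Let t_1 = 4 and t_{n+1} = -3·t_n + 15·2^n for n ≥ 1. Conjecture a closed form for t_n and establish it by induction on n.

t_n = -2(-3)^(n - 1) + 3·2^n

Computing the first terms: t_1 = 4, t_2 = 18, t_3 = 6. This suggests t_n = -2(-3)^(n - 1) + 3·2^n.
For the base case n = 1: the formula gives 4 = 4 = t_1.
Suppose the result is true for n = j, so t_j = -2(-3)^(j - 1) + 3·2^j.
Then t_{j+1} = -3·t_j + 15·2^j = -3·(-2(-3)^(j - 1) + 3·2^j) + 15·2^j = -2(-3)^j + 3·2^(j + 1) = -2(-3)^((j+1) - 1) + 3·2^(j+1),
which is the claimed formula at n = j+1.
By the principle of mathematical induction, the result holds for all n ≥ 1.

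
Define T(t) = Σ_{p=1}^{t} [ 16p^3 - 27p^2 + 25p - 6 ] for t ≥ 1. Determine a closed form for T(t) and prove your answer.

We claim T(t) = t(4t^3 - t^2 + 3t + 2) for all t ≥ 1.
Base case (t = 1): T(1) = 8, and the closed form gives 8. They agree.
Suppose the result is true for t = p, so T(p) = p(4p^3 - p^2 + 3p + 2).
Then T(p+1) = T(p) + (16p^3 + 21p^2 + 19p + 8) = (p(4p^3 - p^2 + 3p + 2)) + (16p^3 + 21p^2 + 19p + 8).
Simplifying, T(p+1) = (p + 1)(4p^3 + 11p^2 + 13p + 8) = (p+1)(4(p+1)^3 - (p+1)^2 + 3(p+1) + 2),
which is the closed form with t = p+1.
Hence, by induction on t, the claim holds for every t ≥ 1.

T(t) = t(4t^3 - t^2 + 3t + 2)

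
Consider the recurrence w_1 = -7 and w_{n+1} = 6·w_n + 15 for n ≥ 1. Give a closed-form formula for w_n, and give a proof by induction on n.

Computing the first terms: w_1 = -7, w_2 = -27, w_3 = -147. This suggests w_n = -4·6^(n - 1) - 3.
For the base case n = 1: the formula gives -7 = -7 = w_1.
Inductive step: suppose the statement holds for some r ≥ 1, so w_r = -4·6^(r - 1) - 3.
Then w_{r+1} = 6·w_r + 15 = 6·(-4·6^(r - 1) - 3) + 15 = -4·6^r - 3 = -4·6^((r+1) - 1) - 3,
which is the claimed formula at n = r+1.
By the principle of mathematical induction, the result holds for all n ≥ 1.

w_n = -4·6^(n - 1) - 3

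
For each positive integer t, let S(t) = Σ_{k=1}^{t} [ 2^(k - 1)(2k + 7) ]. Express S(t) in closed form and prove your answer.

S(t) = 2^t(2t + 5) - 5

We claim S(t) = 2^t(2t + 5) - 5 for all t ≥ 1.
For the base case t = 1: S(1) = 9, and the closed form gives 9. They agree.
Suppose the result is true for t = k, so S(k) = 2^k(2k + 5) - 5.
Then S(k+1) = S(k) + (2^k(2k + 9)) = (2^k(2k + 5) - 5) + (2^k(2k + 9)).
Simplifying, S(k+1) = 4·2^k·k + 14·2^k - 5 = 2^(k+1)(2(k+1) + 5) - 5,
which is the closed form with t = k+1.
Hence, by induction on t, the claim holds for every t ≥ 1.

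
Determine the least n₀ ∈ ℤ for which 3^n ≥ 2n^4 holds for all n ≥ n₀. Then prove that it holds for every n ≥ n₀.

n₀ = 9

At n = 8: 6561 < 8192, so the inequality fails and n₀ ≥ 9. We prove 3^n ≥ 2n^4 for all n ≥ 9.
Base case (n = 9): 3^n = 19683 and 2n^4 = 13122, so 19683 ≥ 13122.
Inductive step: assume the claim holds for n = p, so 3^p ≥ 2p^4.
Then 3^(p + 1) = 3·(3^p) ≥ 3·(2p^4).
Also, for p ≥ 9 we have 3·(2p^4) ≥ 2(p+1)^4, since 3 ≥ (1 + 1/p)^4 for all p ≥ 9.
Combining, 3^(p + 1) ≥ 2(p+1)^4.
By induction, the statement is established for all n ≥ 9.
Hence the smallest such n₀ is 9.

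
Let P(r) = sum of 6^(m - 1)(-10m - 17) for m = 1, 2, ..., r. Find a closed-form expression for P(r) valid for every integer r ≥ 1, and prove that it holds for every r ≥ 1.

P(r) = -6^r(2r + 3) + 3

We claim P(r) = -6^r(2r + 3) + 3 for all r ≥ 1.
When r = 1: P(1) = -27, and the closed form gives -27. They agree.
Inductive step: assume the claim holds for r = m, so P(m) = -6^m(2m + 3) + 3.
Then P(m+1) = P(m) + (6^m(-10m - 27)) = (-6^m(2m + 3) + 3) + (6^m(-10m - 27)).
Simplifying, P(m+1) = -12·6^m·m - 30·6^m + 3 = -6^(m+1)(2(m+1) + 3) + 3,
which is the closed form with r = m+1.
By the principle of mathematical induction, the result holds for all r ≥ 1.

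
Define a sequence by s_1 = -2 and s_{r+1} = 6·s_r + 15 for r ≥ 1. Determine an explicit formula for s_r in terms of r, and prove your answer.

Computing the first terms: s_1 = -2, s_2 = 3, s_3 = 33. This suggests s_r = 6^(r - 1) - 3.
For the base case r = 1: the formula gives -2 = -2 = s_1.
Inductive step: suppose the statement holds for some i ≥ 1, so s_i = 6^(i - 1) - 3.
Then s_{i+1} = 6·s_i + 15 = 6·(6^(i - 1) - 3) + 15 = 6^i - 3 = 6^((i+1) - 1) - 3,
which is the claimed formula at r = i+1.
Hence, by induction on r, the claim holds for every r ≥ 1.

s_r = 6^(r - 1) - 3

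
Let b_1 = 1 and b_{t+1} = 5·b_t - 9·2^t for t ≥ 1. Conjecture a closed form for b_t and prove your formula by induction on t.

Computing the first terms: b_1 = 1, b_2 = -13, b_3 = -101. This suggests b_t = 3·2^t - 5^t.
For the base case t = 1: the formula gives 1 = 1 = b_1.
Suppose the result is true for t = m, so b_m = 3·2^m - 5^m.
Then b_{m+1} = 5·b_m - 9·2^m = 5·(3·2^m - 5^m) - 9·2^m = 3·2^(m + 1) - 5^(m + 1),
which is the claimed formula at t = m+1.
Hence, by induction on t, the claim holds for every t ≥ 1.

b_t = 3·2^t - 5^t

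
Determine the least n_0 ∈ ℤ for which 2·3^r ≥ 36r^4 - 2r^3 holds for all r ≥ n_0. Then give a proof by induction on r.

n_0 = 12

At r = 11: 354294 < 524414, so the inequality fails and n_0 ≥ 12. We prove 2·3^r ≥ 36r^4 - 2r^3 for all r ≥ 12.
Base case (r = 12): 2·3^r = 1062882 and 36r^4 - 2r^3 = 743040, so 1062882 ≥ 743040.
Suppose the result is true for r = j, so 2·3^j ≥ 36j^4 - 2j^3.
Then 2·3^(j + 1) = 3·(2·3^j) ≥ 3·(36j^4 - 2j^3).
Also, for j ≥ 12 we have 3·(36j^4 - 2j^3) ≥ 36(j+1)^4 - 2(j+1)^3, since 3·(36j^4 - 2j^3) − (36(j+1)^4 - 2(j+1)^3) = 72j^4 - 148j^3 - 210j^2 - 138j - 34, which is nonnegative for all j ≥ 12.
Combining, 2·3^(j + 1) ≥ 36(j+1)^4 - 2(j+1)^3.
By induction, the statement is established for all r ≥ 12.
Hence the smallest such n_0 is 12.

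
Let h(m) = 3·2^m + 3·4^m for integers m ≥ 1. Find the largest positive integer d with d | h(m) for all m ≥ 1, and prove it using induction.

Computing the first values: h(1) = 18 and h(2) = 60; gcd(18, 60) = 6, so d ≤ 6.
We prove 6 | 3·2^m + 3·4^m for all m ≥ 1 by induction on m.
Base case (m = 1): h(1) = 18 = 6·(3), so 6 | h(1).
Inductive step: suppose the statement holds for some p ≥ 1, i.e. 6 | h(p). Then
h(p+1) − 4·h(p) = (3·2^(p+1) + 3·4^(p+1)) − 4·(3·2^p + 3·4^p) = (3)·2^p·(2 − 4) = (-6)·2^p. Since 6 | h(p) by the inductive hypothesis, 6 | 4·h(p); and 6 | -6 since -6 = 6·-1. Therefore 6 | h(p+1).
Hence, by induction on m, the claim holds for every m ≥ 1.
Therefore the largest such d is 6.

d = 6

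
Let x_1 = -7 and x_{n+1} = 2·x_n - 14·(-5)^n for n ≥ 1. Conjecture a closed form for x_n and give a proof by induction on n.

Computing the first terms: x_1 = -7, x_2 = 56, x_3 = -238. This suggests x_n = 2(-5)^n + 3·2^(n - 1).
When n = 1: the formula gives -7 = -7 = x_1.
Inductive step: suppose the statement holds for some i ≥ 1, so x_i = 2(-5)^i + 3·2^(i - 1).
Then x_{i+1} = 2·x_i - 14·(-5)^i = 2·(2(-5)^i + 3·2^(i - 1)) - 14·(-5)^i = 2(-5)^(i + 1) + 3·2^i = 2(-5)^(i+1) + 3·2^((i+1) - 1),
which is the claimed formula at n = i+1.
By the principle of mathematical induction, the result holds for all n ≥ 1.

x_n = 2(-5)^n + 3·2^(n - 1)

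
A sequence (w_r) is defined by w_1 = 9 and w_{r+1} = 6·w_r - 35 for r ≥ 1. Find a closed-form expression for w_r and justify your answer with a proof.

Computing the first terms: w_1 = 9, w_2 = 19, w_3 = 79. This suggests w_r = 2·6^(r - 1) + 7.
When r = 1: the formula gives 9 = 9 = w_1.
Inductive step: suppose the statement holds for some p ≥ 1, so w_p = 2·6^(p - 1) + 7.
Then w_{p+1} = 6·w_p - 35 = 6·(2·6^(p - 1) + 7) - 35 = 2·6^p + 7 = 2·6^((p+1) - 1) + 7,
which is the claimed formula at r = p+1.
Hence, by induction on r, the claim holds for every r ≥ 1.

w_r = 2·6^(r - 1) + 7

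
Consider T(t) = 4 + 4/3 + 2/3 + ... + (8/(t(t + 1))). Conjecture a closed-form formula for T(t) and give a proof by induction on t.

T(t) = 8t/(t + 1)

We claim T(t) = 8t/(t + 1) for all t ≥ 1.
Base case (t = 1): T(1) = 4, and the closed form gives 4. They agree.
For the inductive step, assume it holds for an arbitrary m ≥ 1, so T(m) = 8m/(m + 1).
Then T(m+1) = T(m) + (8/((m + 1)(m + 2))) = (8m/(m + 1)) + (8/((m + 1)(m + 2))).
Simplifying, T(m+1) = 8(m + 1)/(m + 2) = 8(m+1)/((m+1) + 1),
which is the closed form with t = m+1.
This completes the induction.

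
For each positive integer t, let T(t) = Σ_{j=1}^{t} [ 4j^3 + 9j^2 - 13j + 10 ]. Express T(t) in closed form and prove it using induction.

We claim T(t) = t(t^3 + 5t^2 - t + 5) for all t ≥ 1.
When t = 1: T(1) = 10, and the closed form gives 10. They agree.
Suppose the result is true for t = j, so T(j) = j(j^3 + 5j^2 - j + 5).
Then T(j+1) = T(j) + (4j^3 + 21j^2 + 17j + 10) = (j(j^3 + 5j^2 - j + 5)) + (4j^3 + 21j^2 + 17j + 10).
Simplifying, T(j+1) = (j + 1)(j^3 + 8j^2 + 12j + 10) = (j+1)((j+1)^3 + 5(j+1)^2 - (j+1) + 5),
which is the closed form with t = j+1.
By induction, the statement is established for all t ≥ 1.

T(t) = t(t^3 + 5t^2 - t + 5)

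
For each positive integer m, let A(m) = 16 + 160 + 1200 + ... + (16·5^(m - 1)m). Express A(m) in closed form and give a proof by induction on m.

We claim A(m) = 5^m(4m - 1) + 1 for all m ≥ 1.
Base step (m = 1): A(1) = 16, and the closed form gives 16. They agree.
Inductive step: suppose the statement holds for some i ≥ 1, so A(i) = 5^i(4i - 1) + 1.
Then A(i+1) = A(i) + (16·5^i(i + 1)) = (5^i(4i - 1) + 1) + (16·5^i(i + 1)).
Simplifying, A(i+1) = 20·5^i·i + 15·5^i + 1 = 5^(i+1)(4(i+1) - 1) + 1,
which is the closed form with m = i+1.
This completes the induction.

A(m) = 5^m(4m - 1) + 1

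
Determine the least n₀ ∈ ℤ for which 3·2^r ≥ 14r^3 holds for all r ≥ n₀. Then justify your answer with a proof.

At r = 13: 24576 < 30758, so the inequality fails and n₀ ≥ 14. We prove 3·2^r ≥ 14r^3 for all r ≥ 14.
When r = 14: 3·2^r = 49152 and 14r^3 = 38416, so 49152 ≥ 38416.
Inductive step: suppose the statement holds for some p ≥ 14, so 3·2^p ≥ 14p^3.
Then 3·2^(p + 1) = 2·(3·2^p) ≥ 2·(14p^3).
Also, for p ≥ 14 we have 2·(14p^3) ≥ 14(p+1)^3, since 2 ≥ (1 + 1/p)^3 for all p ≥ 14.
Combining, 3·2^(p + 1) ≥ 14(p+1)^3.
By the principle of mathematical induction, the result holds for all r ≥ 14.
Hence the smallest such n₀ is 14.

n₀ = 14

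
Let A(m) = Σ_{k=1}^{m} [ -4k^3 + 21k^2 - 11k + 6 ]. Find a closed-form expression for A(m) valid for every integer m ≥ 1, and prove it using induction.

We claim A(m) = -m(m^3 - 5m^2 - 4m - 4) for all m ≥ 1.
Base case (m = 1): A(1) = 12, and the closed form gives 12. They agree.
Inductive step: assume the claim holds for m = k, so A(k) = k(-k^3 + 5k^2 + 4k + 4).
Then A(k+1) = A(k) + (-4k^3 + 9k^2 + 19k + 12) = (k(-k^3 + 5k^2 + 4k + 4)) + (-4k^3 + 9k^2 + 19k + 12).
Simplifying, A(k+1) = -(k + 1)(k^3 - 2k^2 - 11k - 12) = -(k+1)((k+1)^3 - 5(k+1)^2 - 4(k+1) - 4),
which is the closed form with m = k+1.
Hence, by induction on m, the claim holds for every m ≥ 1.

A(m) = -m(m^3 - 5m^2 - 4m - 4)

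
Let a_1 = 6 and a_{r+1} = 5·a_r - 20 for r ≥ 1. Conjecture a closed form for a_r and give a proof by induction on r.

a_r = 5^(r - 1) + 5

Computing the first terms: a_1 = 6, a_2 = 10, a_3 = 30. This suggests a_r = 5^(r - 1) + 5.
When r = 1: the formula gives 6 = 6 = a_1.
Inductive step: assume the claim holds for r = m, so a_m = 5^(m - 1) + 5.
Then a_{m+1} = 5·a_m - 20 = 5·(5^(m - 1) + 5) - 20 = 5^m + 5 = 5^((m+1) - 1) + 5,
which is the claimed formula at r = m+1.
By the principle of mathematical induction, the result holds for all r ≥ 1.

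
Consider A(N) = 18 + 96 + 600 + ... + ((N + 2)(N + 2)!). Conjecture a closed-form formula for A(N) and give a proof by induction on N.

We claim A(N) = (N + 3)! - 6 for all N ≥ 1.
Base case (N = 1): A(1) = 18, and the closed form gives 18. They agree.
For the inductive step, assume it holds for an arbitrary i ≥ 1, so A(i) = (i + 3)! - 6.
Then A(i+1) = A(i) + ((i + 3)(i + 3)!) = ((i + 3)! - 6) + ((i + 3)(i + 3)!).
Simplifying, A(i+1) = ((i+1) + 3)! - 6,
which is the closed form with N = i+1.
By the principle of mathematical induction, the result holds for all N ≥ 1.

A(N) = (N + 3)! - 6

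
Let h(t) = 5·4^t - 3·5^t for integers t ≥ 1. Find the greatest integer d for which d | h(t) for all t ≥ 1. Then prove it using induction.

d = 5

Computing the first values: h(1) = 5 and h(2) = 5; gcd(5, 5) = 5, so d ≤ 5.
We prove 5 | 5·4^t - 3·5^t for all t ≥ 1 by induction on t.
When t = 1: h(1) = 5 = 5·(1), so 5 | h(1).
Inductive step: assume the claim holds for t = m, i.e. 5 | h(m). Then
h(m+1) − 5·h(m) = (5·4^(m+1) - 3·5^(m+1)) − 5·(5·4^m - 3·5^m) = (5)·4^m·(4 − 5) = (-5)·4^m. Since 5 | h(m) by the inductive hypothesis, 5 | 5·h(m); and 5 | -5 since -5 = 5·-1. Therefore 5 | h(m+1).
This completes the induction.
Therefore the largest such d is 5.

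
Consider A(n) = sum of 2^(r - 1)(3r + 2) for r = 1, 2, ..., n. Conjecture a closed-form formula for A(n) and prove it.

We claim A(n) = 2^n(3n - 1) + 1 for all n ≥ 1.
When n = 1: A(1) = 5, and the closed form gives 5. They agree.
Inductive step: assume the claim holds for n = r, so A(r) = 2^r(3r - 1) + 1.
Then A(r+1) = A(r) + (2^r(3r + 5)) = (2^r(3r - 1) + 1) + (2^r(3r + 5)).
Simplifying, A(r+1) = 6·2^r·r + 4·2^r + 1 = 2^(r+1)(3(r+1) - 1) + 1,
which is the closed form with n = r+1.
Hence, by induction on n, the claim holds for every n ≥ 1.

A(n) = 2^n(3n - 1) + 1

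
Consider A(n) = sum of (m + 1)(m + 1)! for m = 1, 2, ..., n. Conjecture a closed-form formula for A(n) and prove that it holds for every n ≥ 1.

We claim A(n) = (n + 2)! - 2 for all n ≥ 1.
Base step (n = 1): A(1) = 4, and the closed form gives 4. They agree.
For the inductive step, assume it holds for an arbitrary m ≥ 1, so A(m) = (m + 2)! - 2.
Then A(m+1) = A(m) + ((m + 2)(m + 2)!) = ((m + 2)! - 2) + ((m + 2)(m + 2)!).
Simplifying, A(m+1) = ((m+1) + 2)! - 2,
which is the closed form with n = m+1.
Hence, by induction on n, the claim holds for every n ≥ 1.

A(n) = (n + 2)! - 2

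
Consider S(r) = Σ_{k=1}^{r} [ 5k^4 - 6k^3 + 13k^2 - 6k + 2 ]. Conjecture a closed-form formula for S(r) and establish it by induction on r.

We claim S(r) = r(r^4 + r^3 + 3r^2 + 2r + 1) for all r ≥ 1.
Base step (r = 1): S(1) = 8, and the closed form gives 8. They agree.
Inductive step: assume the claim holds for r = k, so S(k) = k(k^4 + k^3 + 3k^2 + 2k + 1).
Then S(k+1) = S(k) + (5k^4 + 14k^3 + 25k^2 + 22k + 8) = (k(k^4 + k^3 + 3k^2 + 2k + 1)) + (5k^4 + 14k^3 + 25k^2 + 22k + 8).
Simplifying, S(k+1) = (k + 1)(k^4 + 5k^3 + 12k^2 + 15k + 8) = (k+1)((k+1)^4 + (k+1)^3 + 3(k+1)^2 + 2(k+1) + 1),
which is the closed form with r = k+1.
This completes the induction.

S(r) = r(r^4 + r^3 + 3r^2 + 2r + 1)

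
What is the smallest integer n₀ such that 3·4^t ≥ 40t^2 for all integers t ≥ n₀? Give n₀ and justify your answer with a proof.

n₀ = 4

At t = 3: 192 < 360, so the inequality fails and n₀ ≥ 4. We prove 3·4^t ≥ 40t^2 for all t ≥ 4.
When t = 4: 3·4^t = 768 and 40t^2 = 640, so 768 ≥ 640.
Inductive step: assume the claim holds for t = k, so 3·4^k ≥ 40k^2.
Then 3·4^(k + 1) = 4·(3·4^k) ≥ 4·(40k^2).
Also, for k ≥ 4 we have 4·(40k^2) ≥ 40(k+1)^2, since 4 ≥ (1 + 1/k)^2 for all k ≥ 4.
Combining, 3·4^(k + 1) ≥ 40(k+1)^2.
This completes the induction.
Hence the smallest such n₀ is 4.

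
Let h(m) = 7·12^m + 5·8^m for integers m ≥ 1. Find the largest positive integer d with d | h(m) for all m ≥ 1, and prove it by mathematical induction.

d = 4

Computing the first values: h(1) = 124 and h(2) = 1328; gcd(124, 1328) = 4, so d ≤ 4.
We prove 4 | 7·12^m + 5·8^m for all m ≥ 1 by induction on m.
For the base case m = 1: h(1) = 124 = 4·(31), so 4 | h(1).
Inductive step: assume the claim holds for m = i, i.e. 4 | h(i). Then
h(i+1) − 12·h(i) = (7·12^(i+1) + 5·8^(i+1)) − 12·(7·12^i + 5·8^i) = (5)·8^i·(8 − 12) = (-20)·8^i. Since 4 | h(i) by the inductive hypothesis, 4 | 12·h(i); and 4 | -20 since -20 = 4·-5. Therefore 4 | h(i+1).
By induction, the statement is established for all m ≥ 1.
Therefore the largest such d is 4.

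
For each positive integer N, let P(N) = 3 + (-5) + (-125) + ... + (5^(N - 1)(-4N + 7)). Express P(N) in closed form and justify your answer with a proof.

We claim P(N) = 5^N(-N + 2) - 2 for all N ≥ 1.
Base step (N = 1): P(1) = 3, and the closed form gives 3. They agree.
Suppose the result is true for N = j, so P(j) = 5^j(-j + 2) - 2.
Then P(j+1) = P(j) + (5^j(-4j + 3)) = (5^j(-j + 2) - 2) + (5^j(-4j + 3)).
Simplifying, P(j+1) = -5^(j + 1)j + 5^(j + 1) - 2 = 5^(j+1)(-(j+1) + 2) - 2,
which is the closed form with N = j+1.
By induction, the statement is established for all N ≥ 1.

P(N) = 5^N(-N + 2) - 2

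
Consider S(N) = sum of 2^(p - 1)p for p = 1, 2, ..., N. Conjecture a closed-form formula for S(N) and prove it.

S(N) = 2^N(N - 1) + 1

We claim S(N) = 2^N(N - 1) + 1 for all N ≥ 1.
For the base case N = 1: S(1) = 1, and the closed form gives 1. They agree.
Inductive step: assume the claim holds for N = p, so S(p) = 2^p(p - 1) + 1.
Then S(p+1) = S(p) + (2^p(p + 1)) = (2^p(p - 1) + 1) + (2^p(p + 1)).
Simplifying, S(p+1) = 2^(p + 1)p + 1 = 2^(p+1)((p+1) - 1) + 1,
which is the closed form with N = p+1.
By the principle of mathematical induction, the result holds for all N ≥ 1.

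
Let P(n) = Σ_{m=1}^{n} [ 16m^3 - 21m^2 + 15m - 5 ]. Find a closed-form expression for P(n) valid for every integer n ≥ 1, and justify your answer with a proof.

P(n) = n(4n^3 + n^2 + n - 1)

We claim P(n) = n(4n^3 + n^2 + n - 1) for all n ≥ 1.
For the base case n = 1: P(1) = 5, and the closed form gives 5. They agree.
Inductive step: suppose the statement holds for some m ≥ 1, so P(m) = m(4m^3 + m^2 + m - 1).
Then P(m+1) = P(m) + (16m^3 + 27m^2 + 21m + 5) = (m(4m^3 + m^2 + m - 1)) + (16m^3 + 27m^2 + 21m + 5).
Simplifying, P(m+1) = (m + 1)(4m^3 + 13m^2 + 15m + 5) = (m+1)(4(m+1)^3 + (m+1)^2 + (m+1) - 1),
which is the closed form with n = m+1.
Hence, by induction on n, the claim holds for every n ≥ 1.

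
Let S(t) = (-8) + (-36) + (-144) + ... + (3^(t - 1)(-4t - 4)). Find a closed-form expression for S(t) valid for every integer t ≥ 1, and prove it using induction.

We claim S(t) = -3^t(2t + 1) + 1 for all t ≥ 1.
Base step (t = 1): S(1) = -8, and the closed form gives -8. They agree.
Inductive step: suppose the statement holds for some p ≥ 1, so S(p) = -3^p(2p + 1) + 1.
Then S(p+1) = S(p) + (4·3^p(-p - 2)) = (-3^p(2p + 1) + 1) + (4·3^p(-p - 2)).
Simplifying, S(p+1) = -6·3^p·p - 9·3^p + 1 = -3^(p+1)(2(p+1) + 1) + 1,
which is the closed form with t = p+1.
Hence, by induction on t, the claim holds for every t ≥ 1.

S(t) = -3^t(2t + 1) + 1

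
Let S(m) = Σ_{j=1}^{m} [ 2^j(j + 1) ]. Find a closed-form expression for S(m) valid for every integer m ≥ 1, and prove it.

S(m) = 2^(m + 1)m

We claim S(m) = 2^(m + 1)m for all m ≥ 1.
Base step (m = 1): S(1) = 4, and the closed form gives 4. They agree.
Suppose the result is true for m = j, so S(j) = 2^(j + 1)j.
Then S(j+1) = S(j) + (2^(j + 1)(j + 2)) = (2^(j + 1)j) + (2^(j + 1)(j + 2)).
Simplifying, S(j+1) = 2^(j + 2)(j + 1) = 2^((j+1) + 1)(j+1),
which is the closed form with m = j+1.
By the principle of mathematical induction, the result holds for all m ≥ 1.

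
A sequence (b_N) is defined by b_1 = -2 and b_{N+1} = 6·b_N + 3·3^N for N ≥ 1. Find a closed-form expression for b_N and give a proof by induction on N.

b_N = -3^N + 6^(N - 1)

Computing the first terms: b_1 = -2, b_2 = -3, b_3 = 9. This suggests b_N = -3^N + 6^(N - 1).
Base step (N = 1): the formula gives -2 = -2 = b_1.
For the inductive step, assume it holds for an arbitrary j ≥ 1, so b_j = -3^j + 6^(j - 1).
Then b_{j+1} = 6·b_j + 3·3^j = 6·(-3^j + 6^(j - 1)) + 3·3^j = -3^(j + 1) + 6^j = -3^(j+1) + 6^((j+1) - 1),
which is the claimed formula at N = j+1.
By the principle of mathematical induction, the result holds for all N ≥ 1.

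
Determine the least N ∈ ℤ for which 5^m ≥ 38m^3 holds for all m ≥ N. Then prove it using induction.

N = 6

At m = 5: 3125 < 4750, so the inequality fails and N ≥ 6. We prove 5^m ≥ 38m^3 for all m ≥ 6.
When m = 6: 5^m = 15625 and 38m^3 = 8208, so 15625 ≥ 8208.
For the inductive step, assume it holds for an arbitrary j ≥ 6, so 5^j ≥ 38j^3.
Then 5^(j + 1) = 5·(5^j) ≥ 5·(38j^3).
Also, for j ≥ 6 we have 5·(38j^3) ≥ 38(j+1)^3, since 5 ≥ (1 + 1/j)^3 for all j ≥ 6.
Combining, 5^(j + 1) ≥ 38(j+1)^3.
By induction, the statement is established for all m ≥ 6.
Hence the smallest such N is 6.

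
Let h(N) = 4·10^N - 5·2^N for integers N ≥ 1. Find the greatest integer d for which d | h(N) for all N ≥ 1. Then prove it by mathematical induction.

d = 10

Computing the first values: h(1) = 30 and h(2) = 380; gcd(30, 380) = 10, so d ≤ 10.
We prove 10 | 4·10^N - 5·2^N for all N ≥ 1 by induction on N.
When N = 1: h(1) = 30 = 10·(3), so 10 | h(1).
Suppose the result is true for N = r, i.e. 10 | h(r). Then
h(r+1) − 10·h(r) = (4·10^(r+1) - 5·2^(r+1)) − 10·(4·10^r - 5·2^r) = (-5)·2^r·(2 − 10) = (40)·2^r. Since 10 | h(r) by the inductive hypothesis, 10 | 10·h(r); and 10 | 40 since 40 = 10·4. Therefore 10 | h(r+1).
By induction, the statement is established for all N ≥ 1.
Therefore the largest such d is 10.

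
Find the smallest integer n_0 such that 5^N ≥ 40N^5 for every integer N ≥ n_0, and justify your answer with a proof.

n_0 = 10

At N = 9: 1953125 < 2361960, so the inequality fails and n_0 ≥ 10. We prove 5^N ≥ 40N^5 for all N ≥ 10.
For the base case N = 10: 5^N = 9765625 and 40N^5 = 4000000, so 9765625 ≥ 4000000.
Inductive step: suppose the statement holds for some i ≥ 10, so 5^i ≥ 40i^5.
Then 5^(i + 1) = 5·(5^i) ≥ 5·(40i^5).
Also, for i ≥ 10 we have 5·(40i^5) ≥ 40(i+1)^5, since 5 ≥ (1 + 1/i)^5 for all i ≥ 10.
Combining, 5^(i + 1) ≥ 40(i+1)^5.
By the principle of mathematical induction, the result holds for all N ≥ 10.
Hence the smallest such n_0 is 10.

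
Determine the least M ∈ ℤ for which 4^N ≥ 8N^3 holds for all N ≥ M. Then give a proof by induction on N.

At N = 4: 256 < 512, so the inequality fails and M ≥ 5. We prove 4^N ≥ 8N^3 for all N ≥ 5.
Base case (N = 5): 4^N = 1024 and 8N^3 = 1000, so 1024 ≥ 1000.
For the inductive step, assume it holds for an arbitrary r ≥ 5, so 4^r ≥ 8r^3.
Then 4^(r + 1) = 4·(4^r) ≥ 4·(8r^3).
Also, for r ≥ 5 we have 4·(8r^3) ≥ 8(r+1)^3, since 4 ≥ (1 + 1/r)^3 for all r ≥ 5.
Combining, 4^(r + 1) ≥ 8(r+1)^3.
By the principle of mathematical induction, the result holds for all N ≥ 5.
Hence the smallest such M is 5.

M = 5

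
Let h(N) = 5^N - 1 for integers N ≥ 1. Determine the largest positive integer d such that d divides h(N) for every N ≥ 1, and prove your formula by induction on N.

d = 4

Computing the first values: h(1) = 4 and h(2) = 24; gcd(4, 24) = 4, so d ≤ 4.
We prove 4 | 5^N - 1 for all N ≥ 1 by induction on N.
Base case (N = 1): h(1) = 4 = 4·(1), so 4 | h(1).
For the inductive step, assume it holds for an arbitrary i ≥ 1, i.e. 4 | h(i). Then
5^{i+1} − 1^{i+1} = 5·5^i − 1·1^i = 5·(5^i − 1^i) + (4)·1^i. The first term is divisible by 4 by the inductive hypothesis, and the second term (4)·1^i is divisible by 4 since 4 | 4. Hence 4 | h(i+1).
By the principle of mathematical induction, the result holds for all N ≥ 1.
Therefore the largest such d is 4.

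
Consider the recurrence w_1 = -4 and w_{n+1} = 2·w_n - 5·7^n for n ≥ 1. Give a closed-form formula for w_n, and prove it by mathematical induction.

Computing the first terms: w_1 = -4, w_2 = -43, w_3 = -331. This suggests w_n = 3·2^(n - 1) - 7^n.
Base step (n = 1): the formula gives -4 = -4 = w_1.
Inductive step: suppose the statement holds for some p ≥ 1, so w_p = 3·2^(p - 1) - 7^p.
Then w_{p+1} = 2·w_p - 5·7^p = 2·(3·2^(p - 1) - 7^p) - 5·7^p = 3·2^p - 7^(p + 1) = 3·2^((p+1) - 1) - 7^(p+1),
which is the claimed formula at n = p+1.
By the principle of mathematical induction, the result holds for all n ≥ 1.

w_n = 3·2^(n - 1) - 7^n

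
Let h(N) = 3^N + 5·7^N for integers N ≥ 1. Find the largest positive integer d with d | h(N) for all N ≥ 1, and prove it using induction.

d = 2

Computing the first values: h(1) = 38 and h(2) = 254; gcd(38, 254) = 2, so d ≤ 2.
We prove 2 | 3^N + 5·7^N for all N ≥ 1 by induction on N.
For the base case N = 1: h(1) = 38 = 2·(19), so 2 | h(1).
Suppose the result is true for N = m, i.e. 2 | h(m). Then
h(m+1) − 7·h(m) = (3^(m+1) + 5·7^(m+1)) − 7·(3^m + 5·7^m) = (1)·3^m·(3 − 7) = (-4)·3^m. Since 2 | h(m) by the inductive hypothesis, 2 | 7·h(m); and 2 | -4 since -4 = 2·-2. Therefore 2 | h(m+1).
Hence, by induction on N, the claim holds for every N ≥ 1.
Therefore the largest such d is 2.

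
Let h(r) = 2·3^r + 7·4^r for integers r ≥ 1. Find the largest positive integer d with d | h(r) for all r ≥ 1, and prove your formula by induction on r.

d = 2

Computing the first values: h(1) = 34 and h(2) = 130; gcd(34, 130) = 2, so d ≤ 2.
We prove 2 | 2·3^r + 7·4^r for all r ≥ 1 by induction on r.
For the base case r = 1: h(1) = 34 = 2·(17), so 2 | h(1).
Suppose the result is true for r = j, i.e. 2 | h(j). Then
h(j+1) − 4·h(j) = (2·3^(j+1) + 7·4^(j+1)) − 4·(2·3^j + 7·4^j) = (2)·3^j·(3 − 4) = (-2)·3^j. Since 2 | h(j) by the inductive hypothesis, 2 | 4·h(j); and 2 | -2 since -2 = 2·-1. Therefore 2 | h(j+1).
Hence, by induction on r, the claim holds for every r ≥ 1.
Therefore the largest such d is 2.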